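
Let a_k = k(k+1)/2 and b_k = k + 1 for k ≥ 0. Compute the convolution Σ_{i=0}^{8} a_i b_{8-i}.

This is [x^8] in the product of the two ordinary generating functions.
Σ = 0·9 + 1·8 + 3·7 + 6·6 + 10·5 + 15·4 + 21·3 + 28·2 + 36·1 = 330.

330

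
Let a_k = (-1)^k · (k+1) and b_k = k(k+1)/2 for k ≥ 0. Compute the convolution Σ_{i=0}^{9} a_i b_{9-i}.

Write out a_i and b_{9-i} for i = 0,…,9 and sum the products.
Σ = 1·45 − 2·36 + 3·28 − 4·21 + 5·15 − 6·10 + 7·6 − 8·3 + 9·1 − 10·0 = 15.

15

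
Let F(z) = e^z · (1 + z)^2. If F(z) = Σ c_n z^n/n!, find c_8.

The EGF product rule gives c_8 = Σ_{k_1+k_2=8} C(8; k_1,k_2) · ∏ g_i(k_i), where e^z gives (1)^k; (1+z)^2 gives the falling factorial (2)_k.
g_1(k) for k = 0…8: 1, 1, 1, 1, 1, 1, 1, 1, 1.
g_2(k) for k = 0…8: 1, 2, 2, 0, 0, 0, 0, 0, 0.
c_8 = Σ_k C(8,k)·g_1(k)·g_2(8−k) = 28·1·2 + 8·1·2 + 1·1·1 = 56 + 16 + 1 = 73.

73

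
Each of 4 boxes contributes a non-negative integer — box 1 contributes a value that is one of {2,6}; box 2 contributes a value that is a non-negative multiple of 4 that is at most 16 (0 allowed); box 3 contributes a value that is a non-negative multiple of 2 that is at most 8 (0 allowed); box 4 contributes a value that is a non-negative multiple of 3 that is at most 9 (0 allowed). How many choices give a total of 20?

The generating function for the choices is (x² + x⁶)·(1 + x⁴ + x⁸ + x¹² + x¹⁶)·(1 + x² + x⁴ + x⁶ + x⁸)·(1 + x³ + x⁶ + x⁹); the count is [x²⁰].
(x² + x⁶) has coefficients 0,0,1,0,0,0,1 for degrees 0…6.
(1 + x⁴ + x⁸ + x¹² + x¹⁶) has coefficients 1,0,0,0,1,0,0,0,1,0,0,0,1,0,0,0,1,0,0,0,0 for degrees 0…20.
Multiplying by (1 + x² + x⁴ + x⁶ + x⁸) gives running coefficients 1,0,1,0,2,0,2,0,3,0,2,0,3,0,2,0,3,0,2,0,2 for degrees 0…20.
Finally multiplying by (1 + x³ + x⁶ + x⁹), the product of all factors after the first has coefficients 1,0,1,1,2,1,3,2,4,3,4,4,5,4,5,5,5,5,5,5,4 for degrees 0…20.
[x²⁰] = 1·5 + 1·5 = 10.

10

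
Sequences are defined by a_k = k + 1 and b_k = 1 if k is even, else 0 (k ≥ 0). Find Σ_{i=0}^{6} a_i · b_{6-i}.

The convolution is the x^6 coefficient of A(x)B(x).
Σ = 1·1 + 2·0 + 3·1 + 4·0 + 5·1 + 6·0 + 7·1 = 16.

16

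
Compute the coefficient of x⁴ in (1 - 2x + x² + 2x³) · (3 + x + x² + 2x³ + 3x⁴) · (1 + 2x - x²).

(1 - 2x + x² + 2x³) has coefficients 1,-2,1,2 for degrees 0…3.
(3 + x + x² + 2x³ + 3x⁴) has coefficients 3,1,1,2,3 for degrees 0…4.
Finally multiplying by (1 + 2x - x²), the product of all factors after the first has coefficients 3,7,0,3,6 for degrees 0…4.
[x⁴] = 1·6 − 2·3 + 1·0 + 2·7 = 14.

14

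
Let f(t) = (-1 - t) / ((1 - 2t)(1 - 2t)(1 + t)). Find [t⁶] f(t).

The denominator gives the recurrence a_n = 3a_(n−1) − 4a_(n−3) for n ≥ 3; the numerator fixes a_0 = -1, a_1 = -4, a_2 = -12.
Iterating: -1, -4, -12, -32, -80, -192, -448, so a_6 = -448.

-448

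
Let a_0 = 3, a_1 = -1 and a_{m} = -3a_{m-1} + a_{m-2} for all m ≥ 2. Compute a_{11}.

The ordinary generating function has denominator 1 + 3x - x^2.
Iterating the recurrence: a_0,…,a_{11} = 3, -1, 6, -19, 63, -208, 687, -2269, 7494, -24751, 81747, -269992.

-269992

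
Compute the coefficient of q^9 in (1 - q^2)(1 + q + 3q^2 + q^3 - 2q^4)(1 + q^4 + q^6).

-1

(1 - q^2) has coefficients 1,0,-1 for degrees 0…2.
(1 + q + 3q^2 + q^3 - 2q^4) has coefficients 1,1,3,1,-2,0,0,0,0,0 for degrees 0…9.
Finally multiplying by (1 + q^4 + q^6), the product of all factors after the first has coefficients 1,1,3,1,-1,1,4,2,1,1 for degrees 0…9.
[q^9] = 1·1 − 1·2 = -1.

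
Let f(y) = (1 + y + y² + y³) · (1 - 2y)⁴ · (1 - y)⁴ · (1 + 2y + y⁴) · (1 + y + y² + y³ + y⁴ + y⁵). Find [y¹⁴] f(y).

-191

(1 + y + y² + y³) has coefficients 1,1,1,1 for degrees 0…3.
(1 - 2y)⁴ has coefficients 1,-8,24,-32,16,0,0,0,0,0,0,0,0,0,0 for degrees 0…14.
Multiplying by (1 - y)⁴ gives running coefficients 1,-12,62,-180,321,-360,248,-96,16,0,0,0,0,0,0 for degrees 0…14.
Multiplying by (1 + 2y + y⁴) gives running coefficients 1,-10,38,-56,-38,270,-410,220,145,-328,248,-96,16,0,0 for degrees 0…14.
Finally multiplying by (1 + y + y² + y³ + y⁴ + y⁵), the product of all factors after the first has coefficients 1,-9,29,-27,-65,205,-206,24,131,-141,145,-221,205,-15,-160 for degrees 0…14.
[y¹⁴] = 1·(-160) + 1·(-15) + 1·205 + 1·(-221) = -191.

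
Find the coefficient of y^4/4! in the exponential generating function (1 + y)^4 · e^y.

The EGF product rule gives c_4 = Σ_{k_1+k_2=4} C(4; k_1,k_2) · ∏ g_i(k_i), where (1+y)^4 gives the falling factorial (4)_k; e^y gives (1)^k.
g_1(k) for k = 0…4: 1, 4, 12, 24, 24.
g_2(k) for k = 0…4: 1, 1, 1, 1, 1.
c_4 = Σ_k C(4,k)·g_1(k)·g_2(4−k) = 1·1·1 + 4·4·1 + 6·12·1 + 4·24·1 + 1·24·1 = 1 + 16 + 72 + 96 + 24 = 209.

209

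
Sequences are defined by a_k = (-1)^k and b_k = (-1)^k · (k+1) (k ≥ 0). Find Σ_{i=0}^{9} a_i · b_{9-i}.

This is [x^9] in the product of the two ordinary generating functions.
Σ = 1·(-10) − 1·9 + 1·(-8) − 1·7 + 1·(-6) − 1·5 + 1·(-4) − 1·3 + 1·(-2) − 1·1 = -55.

-55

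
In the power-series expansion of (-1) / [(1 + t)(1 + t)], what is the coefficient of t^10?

-11

The denominator gives the recurrence a_n = −2a_(n−1) − a_(n−2) for n ≥ 3; the numerator fixes a_0 = -1, a_1 = 2, a_2 = -3.
Iterating: -1, 2, -3, 4, -5, 6, -7, 8, -9, 10, -11, so a_10 = -11.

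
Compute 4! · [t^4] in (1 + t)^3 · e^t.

The EGF product rule gives c_4 = Σ_{k_1+k_2=4} C(4; k_1,k_2) · ∏ g_i(k_i), where (1+t)^3 gives the falling factorial (3)_k; e^t gives (1)^k.
g_1(k) for k = 0…4: 1, 3, 6, 6, 0.
g_2(k) for k = 0…4: 1, 1, 1, 1, 1.
c_4 = Σ_k C(4,k)·g_1(k)·g_2(4−k) = 1·1·1 + 4·3·1 + 6·6·1 + 4·6·1 = 1 + 12 + 36 + 24 = 73.

73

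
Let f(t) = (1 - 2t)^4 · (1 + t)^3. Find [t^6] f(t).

16

(1 - 2t)^4 has coefficients 1,-8,24,-32,16 for degrees 0…4.
(1 + t)^3 has coefficients 1,3,3,1,0,0,0 for degrees 0…6.
[t^6] = 1·0 − 8·0 + 24·0 − 32·1 + 16·3 = 16.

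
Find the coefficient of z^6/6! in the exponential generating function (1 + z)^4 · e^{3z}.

The EGF product rule gives c_6 = Σ_{k_1+k_2=6} C(6; k_1,k_2) · ∏ g_i(k_i), where (1+z)^4 gives the falling factorial (4)_k; e^{3z} gives (3)^k.
g_1(k) for k = 0…6: 1, 4, 12, 24, 24, 0, 0.
g_2(k) for k = 0…6: 1, 3, 9, 27, 81, 243, 729.
c_6 = Σ_k C(6,k)·g_1(k)·g_2(6−k) = 1·1·729 + 6·4·243 + 15·12·81 + 20·24·27 + 15·24·9 = 729 + 5832 + 14580 + 12960 + 3240 = 37341.

37341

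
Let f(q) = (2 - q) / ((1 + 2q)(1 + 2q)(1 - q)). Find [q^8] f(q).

The denominator gives the recurrence a_n = −3a_(n−1) + 4a_(n−3) for n ≥ 3; the numerator fixes a_0 = 2, a_1 = -7, a_2 = 21.
Iterating: 2, -7, 21, -55, 137, -327, 761, -1735, 3897, so a_8 = 3897.

3897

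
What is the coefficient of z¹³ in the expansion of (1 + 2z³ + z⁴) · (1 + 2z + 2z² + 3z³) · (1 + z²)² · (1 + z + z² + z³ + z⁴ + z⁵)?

44

(1 + 2z³ + z⁴) has coefficients 1,0,0,2,1 for degrees 0…4.
(1 + 2z + 2z² + 3z³) has coefficients 1,2,2,3,0,0,0,0,0,0,0,0,0,0 for degrees 0…13.
Multiplying by (1 + z²)² gives running coefficients 1,2,4,7,5,8,2,3,0,0,0,0,0,0 for degrees 0…13.
Finally multiplying by (1 + z + z² + z³ + z⁴ + z⁵), the product of all factors after the first has coefficients 1,3,7,14,19,27,28,29,25,18,13,5,3,0 for degrees 0…13.
[z¹³] = 1·0 + 2·13 + 1·18 = 44.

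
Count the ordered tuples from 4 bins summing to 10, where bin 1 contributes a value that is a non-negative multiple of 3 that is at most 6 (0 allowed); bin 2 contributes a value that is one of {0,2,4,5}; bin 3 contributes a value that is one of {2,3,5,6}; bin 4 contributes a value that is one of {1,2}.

9

The generating function for the choices is (1 + z^3 + z^6)·(1 + z^2 + z^4 + z^5)·(z^2 + z^3 + z^5 + z^6)·(z + z^2); the count is [z^10].
(1 + z^3 + z^6) has coefficients 1,0,0,1,0,0,1 for degrees 0…6.
(1 + z^2 + z^4 + z^5) has coefficients 1,0,1,0,1,1,0,0,0,0,0 for degrees 0…10.
Multiplying by (z^2 + z^3 + z^5 + z^6) gives running coefficients 0,0,1,1,1,2,2,3,2,1,2 for degrees 0…10.
Finally multiplying by (z + z^2), the product of all factors after the first has coefficients 0,0,0,1,2,2,3,4,5,5,3 for degrees 0…10.
[z^10] = 1·3 + 1·4 + 1·2 = 9.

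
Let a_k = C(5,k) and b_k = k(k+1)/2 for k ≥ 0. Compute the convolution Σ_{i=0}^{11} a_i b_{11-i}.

The convolution is the x^11 coefficient of A(x)B(x).
Σ = 1·66 + 5·55 + 10·45 + 10·36 + 5·28 + 1·21 + 0·15 + 0·10 + 0·6 + 0·3 + 0·1 + 0·0 = 1312.

1312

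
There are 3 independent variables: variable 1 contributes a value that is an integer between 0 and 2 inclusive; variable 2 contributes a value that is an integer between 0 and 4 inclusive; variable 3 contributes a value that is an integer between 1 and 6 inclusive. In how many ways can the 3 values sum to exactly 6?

The generating function for the choices is (1 + x + x²)·(1 + x + x² + x³ + x⁴)·(x + x² + x³ + x⁴ + x⁵ + x⁶); the count is [x⁶].
(1 + x + x²) has coefficients 1,1,1 for degrees 0…2.
(1 + x + x² + x³ + x⁴) has coefficients 1,1,1,1,1,0,0 for degrees 0…6.
Finally multiplying by (x + x² + x³ + x⁴ + x⁵ + x⁶), the product of all factors after the first has coefficients 0,1,2,3,4,5,5 for degrees 0…6.
[x⁶] = 1·5 + 1·5 + 1·4 = 14.

14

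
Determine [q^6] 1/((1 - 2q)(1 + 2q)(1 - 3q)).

1261

Partial fractions give a closed form: a_n = (-1)·2^n + (1/5)·(-2)^n + (9/5)·3^n.
At n = 6: a_6 = 1261.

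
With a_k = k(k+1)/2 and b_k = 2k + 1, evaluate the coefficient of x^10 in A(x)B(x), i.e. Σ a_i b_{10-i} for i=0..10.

Write out a_i and b_{10-i} for i = 0,…,10 and sum the products.
Σ = 0·21 + 1·19 + 3·17 + 6·15 + 10·13 + 15·11 + 21·9 + 28·7 + 36·5 + 45·3 + 55·1 = 1210.

1210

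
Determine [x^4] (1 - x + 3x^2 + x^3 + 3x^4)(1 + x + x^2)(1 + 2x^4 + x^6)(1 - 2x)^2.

9

(1 - x + 3x^2 + x^3 + 3x^4) has coefficients 1,-1,3,1,3 for degrees 0…4.
(1 + x + x^2) has coefficients 1,1,1,0,0 for degrees 0…4.
Multiplying by (1 + 2x^4 + x^6) gives running coefficients 1,1,1,0,2 for degrees 0…4.
Finally multiplying by (1 - 2x)^2, the product of all factors after the first has coefficients 1,-3,1,0,6 for degrees 0…4.
[x^4] = 1·6 − 1·0 + 3·1 + 1·(-3) + 3·1 = 9.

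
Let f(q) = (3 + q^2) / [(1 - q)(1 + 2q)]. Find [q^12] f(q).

8876

The denominator gives the recurrence a_n = −a_(n−1) + 2a_(n−2) for n ≥ 3; the numerator fixes a_0 = 3, a_1 = -3, a_2 = 10.
Iterating: 3, -3, 10, -16, 36, -68, 140, -276, 556, -1108, 2220, -4436, 8876, so a_12 = 8876.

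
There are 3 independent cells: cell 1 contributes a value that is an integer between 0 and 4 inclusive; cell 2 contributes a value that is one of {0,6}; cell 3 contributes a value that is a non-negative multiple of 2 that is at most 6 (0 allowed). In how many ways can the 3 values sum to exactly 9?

The generating function for the choices is (1 + t + t^2 + t^3 + t^4)·(1 + t^6)·(1 + t^2 + t^4 + t^6); the count is [t^9].
(1 + t + t^2 + t^3 + t^4) has coefficients 1,1,1,1,1 for degrees 0…4.
(1 + t^6) has coefficients 1,0,0,0,0,0,1,0,0,0 for degrees 0…9.
Finally multiplying by (1 + t^2 + t^4 + t^6), the product of all factors after the first has coefficients 1,0,1,0,1,0,2,0,1,0 for degrees 0…9.
[t^9] = 1·0 + 1·1 + 1·0 + 1·2 + 1·0 = 3.

3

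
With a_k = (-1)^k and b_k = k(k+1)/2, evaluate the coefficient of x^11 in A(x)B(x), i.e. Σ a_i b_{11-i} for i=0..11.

The convolution is the x^11 coefficient of A(x)B(x).
Σ = 1·66 − 1·55 + 1·45 − 1·36 + 1·28 − 1·21 + 1·15 − 1·10 + 1·6 − 1·3 + 1·1 − 1·0 = 36.

36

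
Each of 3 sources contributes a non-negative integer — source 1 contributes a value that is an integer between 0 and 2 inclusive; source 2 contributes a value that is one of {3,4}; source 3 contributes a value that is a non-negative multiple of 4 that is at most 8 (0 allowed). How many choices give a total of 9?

The generating function for the choices is (1 + x + x^2)·(x^3 + x^4)·(1 + x^4 + x^8); the count is [x^9].
(1 + x + x^2) has coefficients 1,1,1 for degrees 0…2.
(x^3 + x^4) has coefficients 0,0,0,1,1,0,0,0,0,0 for degrees 0…9.
Finally multiplying by (1 + x^4 + x^8), the product of all factors after the first has coefficients 0,0,0,1,1,0,0,1,1,0 for degrees 0…9.
[x^9] = 1·0 + 1·1 + 1·1 = 2.

2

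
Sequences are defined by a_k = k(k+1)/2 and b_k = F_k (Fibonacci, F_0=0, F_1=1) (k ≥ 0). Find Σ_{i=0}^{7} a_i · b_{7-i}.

This is [x^7] in the product of the two ordinary generating functions.
Σ = 0·13 + 1·8 + 3·5 + 6·3 + 10·2 + 15·1 + 21·1 + 28·0 = 97.

97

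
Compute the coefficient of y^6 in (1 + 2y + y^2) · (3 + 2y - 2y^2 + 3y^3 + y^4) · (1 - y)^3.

(1 + 2y + y^2) has coefficients 1,2,1 for degrees 0…2.
(3 + 2y - 2y^2 + 3y^3 + y^4) has coefficients 3,2,-2,3,1,0,0 for degrees 0…6.
Finally multiplying by (1 - y)^3, the product of all factors after the first has coefficients 3,-7,1,12,-16,8,0 for degrees 0…6.
[y^6] = 1·0 + 2·8 + 1·(-16) = 0.

0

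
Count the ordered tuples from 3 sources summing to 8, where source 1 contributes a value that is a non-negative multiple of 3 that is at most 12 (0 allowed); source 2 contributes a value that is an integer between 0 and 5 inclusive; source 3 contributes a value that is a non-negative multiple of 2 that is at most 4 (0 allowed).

6

The generating function for the choices is (1 + x^3 + x^6 + x^9 + x^12)·(1 + x + x^2 + x^3 + x^4 + x^5)·(1 + x^2 + x^4); the count is [x^8].
(1 + x^3 + x^6 + x^9 + x^12) has coefficients 1,0,0,1,0,0,1,0,0 for degrees 0…8.
(1 + x + x^2 + x^3 + x^4 + x^5) has coefficients 1,1,1,1,1,1,0,0,0 for degrees 0…8.
Finally multiplying by (1 + x^2 + x^4), the product of all factors after the first has coefficients 1,1,2,2,3,3,2,2,1 for degrees 0…8.
[x^8] = 1·1 + 1·3 + 1·2 = 6.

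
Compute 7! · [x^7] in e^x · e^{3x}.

The EGF product rule gives c_7 = Σ_{k_1+k_2=7} C(7; k_1,k_2) · ∏ g_i(k_i), where e^x gives (1)^k; e^{3x} gives (3)^k.
g_1(k) for k = 0…7: 1, 1, 1, 1, 1, 1, 1, 1.
g_2(k) for k = 0…7: 1, 3, 9, 27, 81, 243, 729, 2187.
c_7 = Σ_k C(7,k)·g_1(k)·g_2(7−k) = 1·1·2187 + 7·1·729 + 21·1·243 + 35·1·81 + 35·1·27 + 21·1·9 + 7·1·3 + 1·1·1 = 2187 + 5103 + 5103 + 2835 + 945 + 189 + 21 + 1 = 16384.

16384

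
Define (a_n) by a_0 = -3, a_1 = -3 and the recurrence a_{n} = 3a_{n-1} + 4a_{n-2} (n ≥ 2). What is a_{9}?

-314571

The ordinary generating function has denominator 1 - 3y - 4y^2.
Iterating the recurrence: a_0,…,a_{9} = -3, -3, -21, -75, -309, -1227, -4917, -19659, -78645, -314571.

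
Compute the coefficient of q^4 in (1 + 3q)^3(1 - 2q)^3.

(1 + 3q)^3 has coefficients 1,9,27,27 for degrees 0…3.
(1 - 2q)^3 has coefficients 1,-6,12,-8,0 for degrees 0…4.
[q^4] = 1·0 + 9·(-8) + 27·12 + 27·(-6) = 90.

90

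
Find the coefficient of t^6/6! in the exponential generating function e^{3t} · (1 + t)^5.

The EGF product rule gives c_6 = Σ_{k_1+k_2=6} C(6; k_1,k_2) · ∏ g_i(k_i), where e^{3t} gives (3)^k; (1+t)^5 gives the falling factorial (5)_k.
g_1(k) for k = 0…6: 1, 3, 9, 27, 81, 243, 729.
g_2(k) for k = 0…6: 1, 5, 20, 60, 120, 120, 0.
c_6 = Σ_k C(6,k)·g_1(k)·g_2(6−k) = 6·3·120 + 15·9·120 + 20·27·60 + 15·81·20 + 6·243·5 + 1·729·1 = 2160 + 16200 + 32400 + 24300 + 7290 + 729 = 83079.

83079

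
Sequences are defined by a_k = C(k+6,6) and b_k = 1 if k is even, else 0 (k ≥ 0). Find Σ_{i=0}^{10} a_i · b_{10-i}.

This is [x^10] in the product of the two ordinary generating functions.
Σ = 1·1 + 7·0 + 28·1 + 84·0 + 210·1 + 462·0 + 924·1 + 1716·0 + 3003·1 + 5005·0 + 8008·1 = 12174.

12174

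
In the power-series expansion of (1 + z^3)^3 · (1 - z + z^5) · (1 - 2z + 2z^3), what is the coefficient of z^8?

11

(1 + z^3)^3 has coefficients 1,0,0,3,0,0,3,0,0 for degrees 0…8.
(1 - z + z^5) has coefficients 1,-1,0,0,0,1,0,0,0 for degrees 0…8.
Finally multiplying by (1 - 2z + 2z^3), the product of all factors after the first has coefficients 1,-3,2,2,-2,1,-2,0,2 for degrees 0…8.
[z^8] = 1·2 + 3·1 + 3·2 = 11.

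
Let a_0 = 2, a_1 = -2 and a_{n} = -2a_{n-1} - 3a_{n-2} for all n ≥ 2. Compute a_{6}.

46

The ordinary generating function has denominator 1 + 2z + 3z^2.
Iterating the recurrence: a_0,…,a_{6} = 2, -2, -2, 10, -14, -2, 46.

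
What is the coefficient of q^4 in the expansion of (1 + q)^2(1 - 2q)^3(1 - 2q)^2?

-40

(1 + q)^2 has coefficients 1,2,1 for degrees 0…2.
(1 - 2q)^3 has coefficients 1,-6,12,-8,0 for degrees 0…4.
Finally multiplying by (1 - 2q)^2, the product of all factors after the first has coefficients 1,-10,40,-80,80 for degrees 0…4.
[q^4] = 1·80 + 2·(-80) + 1·40 = -40.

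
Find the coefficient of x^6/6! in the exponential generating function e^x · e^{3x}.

The EGF product rule gives c_6 = Σ_{k_1+k_2=6} C(6; k_1,k_2) · ∏ g_i(k_i), where e^x gives (1)^k; e^{3x} gives (3)^k.
g_1(k) for k = 0…6: 1, 1, 1, 1, 1, 1, 1.
g_2(k) for k = 0…6: 1, 3, 9, 27, 81, 243, 729.
c_6 = Σ_k C(6,k)·g_1(k)·g_2(6−k) = 1·1·729 + 6·1·243 + 15·1·81 + 20·1·27 + 15·1·9 + 6·1·3 + 1·1·1 = 729 + 1458 + 1215 + 540 + 135 + 18 + 1 = 4096.

4096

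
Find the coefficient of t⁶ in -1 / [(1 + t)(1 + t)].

The denominator gives the recurrence a_n = −2a_(n−1) − a_(n−2) for n ≥ 2; the numerator fixes a_0 = -1, a_1 = 2.
Iterating: -1, 2, -3, 4, -5, 6, -7, so a_6 = -7.

-7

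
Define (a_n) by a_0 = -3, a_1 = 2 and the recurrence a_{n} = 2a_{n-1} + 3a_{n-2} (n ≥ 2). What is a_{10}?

-14765

The ordinary generating function has denominator 1 - 2q - 3q^2.
Iterating the recurrence: a_0,…,a_{10} = -3, 2, -5, -4, -23, -58, -185, -544, -1643, -4918, -14765.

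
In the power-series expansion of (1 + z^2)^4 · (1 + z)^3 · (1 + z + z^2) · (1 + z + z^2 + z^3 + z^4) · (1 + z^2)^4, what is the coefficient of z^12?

3514

(1 + z^2)^4 has coefficients 1,0,4,0,6,0,4,0,1 for degrees 0…8.
(1 + z)^3 has coefficients 1,3,3,1,0,0,0,0,0,0,0,0,0 for degrees 0…12.
Multiplying by (1 + z + z^2) gives running coefficients 1,4,7,7,4,1,0,0,0,0,0,0,0 for degrees 0…12.
Multiplying by (1 + z + z^2 + z^3 + z^4) gives running coefficients 1,5,12,19,23,23,19,12,5,1,0,0,0 for degrees 0…12.
Finally multiplying by (1 + z^2)^4, the product of all factors after the first has coefficients 1,5,16,39,77,129,187,238,268,268,238,187,129 for degrees 0…12.
[z^12] = 1·129 + 4·238 + 6·268 + 4·187 + 1·77 = 3514.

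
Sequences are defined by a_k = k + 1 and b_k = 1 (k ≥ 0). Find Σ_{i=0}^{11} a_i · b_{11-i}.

78

This is [x^11] in the product of the two ordinary generating functions.
Σ = 1·1 + 2·1 + 3·1 + 4·1 + 5·1 + 6·1 + 7·1 + 8·1 + 9·1 + 10·1 + 11·1 + 12·1 = 78.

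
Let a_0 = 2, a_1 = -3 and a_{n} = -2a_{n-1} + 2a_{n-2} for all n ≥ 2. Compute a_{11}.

-81568

The ordinary generating function has denominator 1 + 2x - 2x^2.
Iterating the recurrence: a_0,…,a_{11} = 2, -3, 10, -26, 72, -196, 536, -1464, 4000, -10928, 29856, -81568.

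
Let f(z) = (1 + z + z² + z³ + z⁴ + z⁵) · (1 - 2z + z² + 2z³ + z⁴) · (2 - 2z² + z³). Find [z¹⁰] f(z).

-2

(1 + z + z² + z³ + z⁴ + z⁵) has coefficients 1,1,1,1,1,1 for degrees 0…5.
(1 - 2z + z² + 2z³ + z⁴) has coefficients 1,-2,1,2,1,0,0,0,0,0,0 for degrees 0…10.
Finally multiplying by (2 - 2z² + z³), the product of all factors after the first has coefficients 2,-4,0,9,-2,-3,0,1,0,0,0 for degrees 0…10.
[z¹⁰] = 1·0 + 1·0 + 1·0 + 1·1 + 1·0 + 1·(-3) = -2.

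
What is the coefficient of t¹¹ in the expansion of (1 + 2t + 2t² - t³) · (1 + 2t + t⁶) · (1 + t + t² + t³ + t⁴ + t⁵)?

(1 + 2t + 2t² - t³) has coefficients 1,2,2,-1 for degrees 0…3.
(1 + 2t + t⁶) has coefficients 1,2,0,0,0,0,1,0,0,0,0,0 for degrees 0…11.
Finally multiplying by (1 + t + t² + t³ + t⁴ + t⁵), the product of all factors after the first has coefficients 1,3,3,3,3,3,3,1,1,1,1,1 for degrees 0…11.
[t¹¹] = 1·1 + 2·1 + 2·1 − 1·1 = 4.

4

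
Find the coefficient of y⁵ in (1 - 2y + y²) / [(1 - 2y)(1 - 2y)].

64

The denominator gives the recurrence a_n = 4a_(n−1) − 4a_(n−2) for n ≥ 3; the numerator fixes a_0 = 1, a_1 = 2, a_2 = 5.
Iterating: 1, 2, 5, 12, 28, 64, so a_5 = 64.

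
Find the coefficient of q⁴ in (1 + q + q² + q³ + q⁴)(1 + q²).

(1 + q + q² + q³ + q⁴) has coefficients 1,1,1,1,1 for degrees 0…4.
(1 + q²) has coefficients 1,0,1,0,0 for degrees 0…4.
[q⁴] = 1·0 + 1·0 + 1·1 + 1·0 + 1·1 = 2.

2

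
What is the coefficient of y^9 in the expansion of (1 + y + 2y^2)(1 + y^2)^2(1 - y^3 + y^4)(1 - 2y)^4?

-265

(1 + y + 2y^2) has coefficients 1,1,2 for degrees 0…2.
(1 + y^2)^2 has coefficients 1,0,2,0,1,0,0,0,0,0 for degrees 0…9.
Multiplying by (1 - y^3 + y^4) gives running coefficients 1,0,2,-1,2,-2,2,-1,1,0 for degrees 0…9.
Finally multiplying by (1 - 2y)^4, the product of all factors after the first has coefficients 1,-8,26,-49,74,-106,130,-145,153,-128 for degrees 0…9.
[y^9] = 1·(-128) + 1·153 + 2·(-145) = -265.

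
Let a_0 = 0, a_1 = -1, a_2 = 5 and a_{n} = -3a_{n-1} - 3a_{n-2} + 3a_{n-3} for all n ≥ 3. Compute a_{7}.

The ordinary generating function has denominator 1 + 3t + 3t^2 - 3t^3.
Iterating the recurrence: a_0,…,a_{7} = 0, -1, 5, -12, 18, -3, -81, 306.

306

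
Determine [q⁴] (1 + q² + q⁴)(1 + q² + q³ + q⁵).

2

(1 + q² + q⁴) has coefficients 1,0,1,0,1 for degrees 0…4.
(1 + q² + q³ + q⁵) has coefficients 1,0,1,1,0 for degrees 0…4.
[q⁴] = 1·0 + 1·1 + 1·1 = 2.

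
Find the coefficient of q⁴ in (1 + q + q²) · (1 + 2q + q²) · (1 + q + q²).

8

(1 + q + q²) has coefficients 1,1,1 for degrees 0…2.
(1 + 2q + q²) has coefficients 1,2,1,0,0 for degrees 0…4.
Finally multiplying by (1 + q + q²), the product of all factors after the first has coefficients 1,3,4,3,1 for degrees 0…4.
[q⁴] = 1·1 + 1·3 + 1·4 = 8.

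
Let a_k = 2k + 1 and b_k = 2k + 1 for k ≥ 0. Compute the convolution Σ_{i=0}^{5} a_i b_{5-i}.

146

Write out a_i and b_{5-i} for i = 0,…,5 and sum the products.
Σ = 1·11 + 3·9 + 5·7 + 7·5 + 9·3 + 11·1 = 146.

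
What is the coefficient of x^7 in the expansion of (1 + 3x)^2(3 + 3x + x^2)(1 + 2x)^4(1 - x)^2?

-528

(1 + 3x)^2 has coefficients 1,6,9 for degrees 0…2.
(3 + 3x + x^2) has coefficients 3,3,1,0,0,0,0,0 for degrees 0…7.
Multiplying by (1 + 2x)^4 gives running coefficients 3,27,97,176,168,80,16,0 for degrees 0…7.
Finally multiplying by (1 - x)^2, the product of all factors after the first has coefficients 3,21,46,9,-87,-80,24,48 for degrees 0…7.
[x^7] = 1·48 + 6·24 + 9·(-80) = -528.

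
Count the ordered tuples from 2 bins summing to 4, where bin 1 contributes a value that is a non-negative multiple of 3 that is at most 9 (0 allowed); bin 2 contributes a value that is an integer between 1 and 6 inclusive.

The generating function for the choices is (1 + y³ + y⁶ + y⁹)·(y + y² + y³ + y⁴ + y⁵ + y⁶); the count is [y⁴].
(1 + y³ + y⁶ + y⁹) has coefficients 1,0,0,1,0 for degrees 0…4.
(y + y² + y³ + y⁴ + y⁵ + y⁶) has coefficients 0,1,1,1,1 for degrees 0…4.
[y⁴] = 1·1 + 1·1 = 2.

2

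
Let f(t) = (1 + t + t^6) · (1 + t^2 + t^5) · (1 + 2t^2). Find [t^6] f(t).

(1 + t + t^6) has coefficients 1,1,0,0,0,0,1 for degrees 0…6.
(1 + t^2 + t^5) has coefficients 1,0,1,0,0,1,0 for degrees 0…6.
Finally multiplying by (1 + 2t^2), the product of all factors after the first has coefficients 1,0,3,0,2,1,0 for degrees 0…6.
[t^6] = 1·0 + 1·1 + 1·1 = 2.

2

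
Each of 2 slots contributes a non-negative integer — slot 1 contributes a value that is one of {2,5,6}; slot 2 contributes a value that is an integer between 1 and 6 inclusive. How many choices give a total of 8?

3

The generating function for the choices is (y² + y⁵ + y⁶)·(y + y² + y³ + y⁴ + y⁵ + y⁶); the count is [y⁸].
(y² + y⁵ + y⁶) has coefficients 0,0,1,0,0,1,1 for degrees 0…6.
(y + y² + y³ + y⁴ + y⁵ + y⁶) has coefficients 0,1,1,1,1,1,1,0,0 for degrees 0…8.
[y⁸] = 1·1 + 1·1 + 1·1 = 3.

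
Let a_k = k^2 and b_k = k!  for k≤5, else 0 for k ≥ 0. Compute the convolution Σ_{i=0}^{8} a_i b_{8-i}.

1799

This is [x^8] in the product of the two ordinary generating functions.
Σ = 0·0 + 1·0 + 4·0 + 9·120 + 16·24 + 25·6 + 36·2 + 49·1 + 64·1 = 1799.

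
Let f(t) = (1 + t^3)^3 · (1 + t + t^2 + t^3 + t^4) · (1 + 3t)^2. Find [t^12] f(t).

43

(1 + t^3)^3 has coefficients 1,0,0,3,0,0,3,0,0,1 for degrees 0…9.
(1 + t + t^2 + t^3 + t^4) has coefficients 1,1,1,1,1,0,0,0,0,0,0,0,0 for degrees 0…12.
Finally multiplying by (1 + 3t)^2, the product of all factors after the first has coefficients 1,7,16,16,16,15,9,0,0,0,0,0,0 for degrees 0…12.
[t^12] = 1·0 + 3·0 + 3·9 + 1·16 = 43.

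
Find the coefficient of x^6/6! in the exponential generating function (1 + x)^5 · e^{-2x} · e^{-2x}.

-704

The EGF product rule gives c_6 = Σ_{k_1+k_2+k_3=6} C(6; k_1,k_2,k_3) · ∏ g_i(k_i), where (1+x)^5 gives the falling factorial (5)_k; e^{-2x} gives (-2)^k; e^{-2x} gives (-2)^k.
g_1(k) for k = 0…6: 1, 5, 20, 60, 120, 120, 0.
g_2(k) for k = 0…6: 1, -2, 4, -8, 16, -32, 64.
g_3(k) for k = 0…6: 1, -2, 4, -8, 16, -32, 64.
First combine the last two factors: h(k) = Σ_j C(k,j)·g_2(j)·g_3(k−j) for k = 0…6: 1, -4, 16, -64, 256, -1024, 4096.
c_6 = Σ_k C(6,k)·g_1(k)·h(6−k) = 1·1·4096 + 6·5·(-1024) + 15·20·256 + 20·60·(-64) + 15·120·16 + 6·120·(-4) = 4096 − 30720 + 76800 − 76800 + 28800 − 2880 = -704.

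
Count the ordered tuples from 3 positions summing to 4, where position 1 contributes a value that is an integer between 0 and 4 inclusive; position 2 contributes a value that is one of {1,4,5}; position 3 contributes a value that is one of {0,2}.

The generating function for the choices is (1 + z + z^2 + z^3 + z^4)·(z + z^4 + z^5)·(1 + z^2); the count is [z^4].
(1 + z + z^2 + z^3 + z^4) has coefficients 1,1,1,1,1 for degrees 0…4.
(z + z^4 + z^5) has coefficients 0,1,0,0,1 for degrees 0…4.
Finally multiplying by (1 + z^2), the product of all factors after the first has coefficients 0,1,0,1,1 for degrees 0…4.
[z^4] = 1·1 + 1·1 + 1·0 + 1·1 + 1·0 = 3.

3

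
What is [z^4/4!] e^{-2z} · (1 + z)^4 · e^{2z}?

24

The EGF product rule gives c_4 = Σ_{k_1+k_2+k_3=4} C(4; k_1,k_2,k_3) · ∏ g_i(k_i), where e^{-2z} gives (-2)^k; (1+z)^4 gives the falling factorial (4)_k; e^{2z} gives (2)^k.
g_1(k) for k = 0…4: 1, -2, 4, -8, 16.
g_2(k) for k = 0…4: 1, 4, 12, 24, 24.
g_3(k) for k = 0…4: 1, 2, 4, 8, 16.
First combine the last two factors: h(k) = Σ_j C(k,j)·g_2(j)·g_3(k−j) for k = 0…4: 1, 6, 32, 152, 648.
c_4 = Σ_k C(4,k)·g_1(k)·h(4−k) = 1·1·648 + 4·(-2)·152 + 6·4·32 + 4·(-8)·6 + 1·16·1 = 648 − 1216 + 768 − 192 + 16 = 24.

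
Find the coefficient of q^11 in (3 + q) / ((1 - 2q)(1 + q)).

Partial fractions give a closed form: a_n = (7/3)·2^n + (2/3)·(-1)^n.
At n = 11: a_11 = 4778.

4778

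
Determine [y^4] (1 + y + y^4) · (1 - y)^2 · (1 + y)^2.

2

(1 + y + y^4) has coefficients 1,1,0,0,1 for degrees 0…4.
(1 - y)^2 has coefficients 1,-2,1,0,0 for degrees 0…4.
Finally multiplying by (1 + y)^2, the product of all factors after the first has coefficients 1,0,-2,0,1 for degrees 0…4.
[y^4] = 1·1 + 1·0 + 1·1 = 2.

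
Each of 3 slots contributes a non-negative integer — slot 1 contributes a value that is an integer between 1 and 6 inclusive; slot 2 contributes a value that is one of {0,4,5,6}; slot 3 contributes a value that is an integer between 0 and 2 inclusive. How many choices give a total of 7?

The generating function for the choices is (y + y^2 + y^3 + y^4 + y^5 + y^6)·(1 + y^4 + y^5 + y^6)·(1 + y + y^2); the count is [y^7].
(y + y^2 + y^3 + y^4 + y^5 + y^6) has coefficients 0,1,1,1,1,1,1 for degrees 0…6.
(1 + y^4 + y^5 + y^6) has coefficients 1,0,0,0,1,1,1,0 for degrees 0…7.
Finally multiplying by (1 + y + y^2), the product of all factors after the first has coefficients 1,1,1,0,1,2,3,2 for degrees 0…7.
[y^7] = 1·3 + 1·2 + 1·1 + 1·0 + 1·1 + 1·1 = 8.

8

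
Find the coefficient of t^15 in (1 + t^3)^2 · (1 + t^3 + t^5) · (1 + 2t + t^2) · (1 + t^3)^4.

61

(1 + t^3)^2 has coefficients 1,0,0,2,0,0,1 for degrees 0…6.
(1 + t^3 + t^5) has coefficients 1,0,0,1,0,1,0,0,0,0,0,0,0,0,0,0 for degrees 0…15.
Multiplying by (1 + 2t + t^2) gives running coefficients 1,2,1,1,2,2,2,1,0,0,0,0,0,0,0,0 for degrees 0…15.
Finally multiplying by (1 + t^3)^4, the product of all factors after the first has coefficients 1,2,1,5,10,6,12,21,14,18,24,16,17,16,9,9 for degrees 0…15.
[t^15] = 1·9 + 2·17 + 1·18 = 61.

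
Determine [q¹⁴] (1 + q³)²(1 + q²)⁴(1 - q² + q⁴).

(1 + q³)² has coefficients 1,0,0,2,0,0,1 for degrees 0…6.
(1 + q²)⁴ has coefficients 1,0,4,0,6,0,4,0,1,0,0,0,0,0,0 for degrees 0…14.
Finally multiplying by (1 - q² + q⁴), the product of all factors after the first has coefficients 1,0,3,0,3,0,2,0,3,0,3,0,1,0,0 for degrees 0…14.
[q¹⁴] = 1·0 + 2·0 + 1·3 = 3.

3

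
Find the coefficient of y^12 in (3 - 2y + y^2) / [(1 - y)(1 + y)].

The denominator gives the recurrence a_n = a_(n−2) for n ≥ 3; the numerator fixes a_0 = 3, a_1 = -2, a_2 = 4.
Iterating: 3, -2, 4, -2, 4, -2, 4, -2, 4, -2, 4, -2, 4, so a_12 = 4.

4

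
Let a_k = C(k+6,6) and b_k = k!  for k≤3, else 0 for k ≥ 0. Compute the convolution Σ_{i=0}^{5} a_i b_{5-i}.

Write out a_i and b_{5-i} for i = 0,…,5 and sum the products.
Σ = 1·0 + 7·0 + 28·6 + 84·2 + 210·1 + 462·1 = 1008.

1008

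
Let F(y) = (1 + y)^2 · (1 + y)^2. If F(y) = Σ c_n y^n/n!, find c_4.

24

The EGF product rule gives c_4 = Σ_{k_1+k_2=4} C(4; k_1,k_2) · ∏ g_i(k_i), where (1+y)^2 gives the falling factorial (2)_k; (1+y)^2 gives the falling factorial (2)_k.
g_1(k) for k = 0…4: 1, 2, 2, 0, 0.
g_2(k) for k = 0…4: 1, 2, 2, 0, 0.
c_4 = Σ_k C(4,k)·g_1(k)·g_2(4−k) = 6·2·2 = 24.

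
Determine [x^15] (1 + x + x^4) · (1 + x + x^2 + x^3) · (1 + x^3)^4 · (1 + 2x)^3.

354

(1 + x + x^4) has coefficients 1,1,0,0,1 for degrees 0…4.
(1 + x + x^2 + x^3) has coefficients 1,1,1,1,0,0,0,0,0,0,0,0,0,0,0,0 for degrees 0…15.
Multiplying by (1 + x^3)^4 gives running coefficients 1,1,1,5,4,4,10,6,6,10,4,4,5,1,1,1 for degrees 0…15.
Finally multiplying by (1 + 2x)^3, the product of all factors after the first has coefficients 1,7,19,31,54,96,122,146,194,198,184,196,157,111,99,59 for degrees 0…15.
[x^15] = 1·59 + 1·99 + 1·196 = 354.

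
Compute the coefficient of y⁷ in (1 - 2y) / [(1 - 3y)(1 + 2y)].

The denominator gives the recurrence a_n = a_(n−1) + 6a_(n−2) for n ≥ 2; the numerator fixes a_0 = 1, a_1 = -1.
Iterating: 1, -1, 5, -1, 29, 23, 197, 335, so a_7 = 335.

335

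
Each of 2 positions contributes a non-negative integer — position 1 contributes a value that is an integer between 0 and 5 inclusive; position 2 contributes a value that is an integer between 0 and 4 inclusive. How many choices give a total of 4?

The generating function for the choices is (1 + z + z^2 + z^3 + z^4 + z^5)·(1 + z + z^2 + z^3 + z^4); the count is [z^4].
(1 + z + z^2 + z^3 + z^4 + z^5) has coefficients 1,1,1,1,1 for degrees 0…4.
(1 + z + z^2 + z^3 + z^4) has coefficients 1,1,1,1,1 for degrees 0…4.
[z^4] = 1·1 + 1·1 + 1·1 + 1·1 + 1·1 = 5.

5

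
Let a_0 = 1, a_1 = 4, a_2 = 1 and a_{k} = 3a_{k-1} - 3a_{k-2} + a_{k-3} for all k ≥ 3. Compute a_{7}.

The ordinary generating function has denominator 1 - 3q + 3q^2 - q^3.
Iterating the recurrence: a_0,…,a_{7} = 1, 4, 1, -8, -23, -44, -71, -104.

-104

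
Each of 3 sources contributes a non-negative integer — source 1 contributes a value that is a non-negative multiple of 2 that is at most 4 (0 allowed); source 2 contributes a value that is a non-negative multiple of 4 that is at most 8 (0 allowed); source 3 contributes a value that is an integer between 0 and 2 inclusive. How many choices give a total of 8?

3

The generating function for the choices is (1 + y² + y⁴)·(1 + y⁴ + y⁸)·(1 + y + y²); the count is [y⁸].
(1 + y² + y⁴) has coefficients 1,0,1,0,1 for degrees 0…4.
(1 + y⁴ + y⁸) has coefficients 1,0,0,0,1,0,0,0,1 for degrees 0…8.
Finally multiplying by (1 + y + y²), the product of all factors after the first has coefficients 1,1,1,0,1,1,1,0,1 for degrees 0…8.
[y⁸] = 1·1 + 1·1 + 1·1 = 3.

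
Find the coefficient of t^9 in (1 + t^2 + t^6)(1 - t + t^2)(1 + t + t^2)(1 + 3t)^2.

(1 + t^2 + t^6) has coefficients 1,0,1,0,0,0,1 for degrees 0…6.
(1 - t + t^2) has coefficients 1,-1,1,0,0,0,0,0,0,0 for degrees 0…9.
Multiplying by (1 + t + t^2) gives running coefficients 1,0,1,0,1,0,0,0,0,0 for degrees 0…9.
Finally multiplying by (1 + 3t)^2, the product of all factors after the first has coefficients 1,6,10,6,10,6,9,0,0,0 for degrees 0…9.
[t^9] = 1·0 + 1·0 + 1·6 = 6.

6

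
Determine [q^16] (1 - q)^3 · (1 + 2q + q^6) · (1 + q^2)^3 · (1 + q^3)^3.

(1 - q)^3 has coefficients 1,-3,3,-1 for degrees 0…3.
(1 + 2q + q^6) has coefficients 1,2,0,0,0,0,1,0,0,0,0,0,0,0,0,0,0 for degrees 0…16.
Multiplying by (1 + q^2)^3 gives running coefficients 1,2,3,6,3,6,2,2,3,0,3,0,1,0,0,0,0 for degrees 0…16.
Finally multiplying by (1 + q^3)^3, the product of all factors after the first has coefficients 1,2,3,9,9,15,23,17,30,25,20,30,13,18,15,5,11 for degrees 0…16.
[q^16] = 1·11 − 3·5 + 3·15 − 1·18 = 23.

23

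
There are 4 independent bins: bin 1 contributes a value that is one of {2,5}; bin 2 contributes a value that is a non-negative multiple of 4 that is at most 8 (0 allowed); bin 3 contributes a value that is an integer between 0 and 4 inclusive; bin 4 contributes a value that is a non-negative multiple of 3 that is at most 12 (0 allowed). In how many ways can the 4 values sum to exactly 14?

The generating function for the choices is (z^2 + z^5)·(1 + z^4 + z^8)·(1 + z + z^2 + z^3 + z^4)·(1 + z^3 + z^6 + z^9 + z^12); the count is [z^14].
(z^2 + z^5) has coefficients 0,0,1,0,0,1 for degrees 0…5.
(1 + z^4 + z^8) has coefficients 1,0,0,0,1,0,0,0,1,0,0,0,0,0,0 for degrees 0…14.
Multiplying by (1 + z + z^2 + z^3 + z^4) gives running coefficients 1,1,1,1,2,1,1,1,2,1,1,1,1,0,0 for degrees 0…14.
Finally multiplying by (1 + z^3 + z^6 + z^9 + z^12), the product of all factors after the first has coefficients 1,1,1,2,3,2,3,4,4,4,5,5,5,5,5 for degrees 0…14.
[z^14] = 1·5 + 1·4 = 9.

9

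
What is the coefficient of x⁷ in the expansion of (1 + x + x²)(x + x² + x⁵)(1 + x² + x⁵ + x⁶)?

(1 + x + x²) has coefficients 1,1,1 for degrees 0…2.
(x + x² + x⁵) has coefficients 0,1,1,0,0,1,0,0 for degrees 0…7.
Finally multiplying by (1 + x² + x⁵ + x⁶), the product of all factors after the first has coefficients 0,1,1,1,1,1,1,3 for degrees 0…7.
[x⁷] = 1·3 + 1·1 + 1·1 = 5.

5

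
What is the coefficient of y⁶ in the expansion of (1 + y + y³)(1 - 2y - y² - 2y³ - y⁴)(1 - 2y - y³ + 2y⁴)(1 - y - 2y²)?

(1 + y + y³) has coefficients 1,1,0,1 for degrees 0…3.
(1 - 2y - y² - 2y³ - y⁴) has coefficients 1,-2,-1,-2,-1,0,0 for degrees 0…6.
Multiplying by (1 - 2y - y³ + 2y⁴) gives running coefficients 1,-4,3,-1,7,-1,0 for degrees 0…6.
Finally multiplying by (1 - y - 2y²), the product of all factors after the first has coefficients 1,-5,5,4,2,-6,-13 for degrees 0…6.
[y⁶] = 1·(-13) + 1·(-6) + 1·4 = -15.

-15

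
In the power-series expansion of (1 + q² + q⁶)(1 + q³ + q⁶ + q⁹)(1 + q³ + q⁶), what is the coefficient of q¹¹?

3

(1 + q² + q⁶) has coefficients 1,0,1,0,0,0,1 for degrees 0…6.
(1 + q³ + q⁶ + q⁹) has coefficients 1,0,0,1,0,0,1,0,0,1,0,0 for degrees 0…11.
Finally multiplying by (1 + q³ + q⁶), the product of all factors after the first has coefficients 1,0,0,2,0,0,3,0,0,3,0,0 for degrees 0…11.
[q¹¹] = 1·0 + 1·3 + 1·0 = 3.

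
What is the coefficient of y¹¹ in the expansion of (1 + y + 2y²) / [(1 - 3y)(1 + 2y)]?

164518

The denominator gives the recurrence a_n = a_(n−1) + 6a_(n−2) for n ≥ 3; the numerator fixes a_0 = 1, a_1 = 2, a_2 = 10.
Iterating: 1, 2, 10, 22, 82, 214, 706, 1990, 6226, 18166, 55522, 164518, so a_11 = 164518.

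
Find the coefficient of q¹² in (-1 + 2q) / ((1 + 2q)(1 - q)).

Partial fractions give a closed form: a_n = (-4/3)·(-2)^n + (1/3)·1^n.
At n = 12: a_12 = -5461.

-5461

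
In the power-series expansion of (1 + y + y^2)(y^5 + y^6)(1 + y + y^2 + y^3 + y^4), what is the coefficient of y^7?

5

(1 + y + y^2) has coefficients 1,1,1 for degrees 0…2.
(y^5 + y^6) has coefficients 0,0,0,0,0,1,1,0 for degrees 0…7.
Finally multiplying by (1 + y + y^2 + y^3 + y^4), the product of all factors after the first has coefficients 0,0,0,0,0,1,2,2 for degrees 0…7.
[y^7] = 1·2 + 1·2 + 1·1 = 5.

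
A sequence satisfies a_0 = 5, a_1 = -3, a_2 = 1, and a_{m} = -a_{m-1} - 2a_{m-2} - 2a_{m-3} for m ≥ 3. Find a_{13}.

39

The ordinary generating function has denominator 1 + z + 2z^2 + 2z^3.
Iterating the recurrence: a_0,…,a_{13} = 5, -3, 1, -5, 9, -1, -7, -9, 25, 7, -39, -25, 89, 39.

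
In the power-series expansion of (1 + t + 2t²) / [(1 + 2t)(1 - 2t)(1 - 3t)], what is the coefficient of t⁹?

53986

The denominator gives the recurrence a_n = 3a_(n−1) + 4a_(n−2) − 12a_(n−3) for n ≥ 3; the numerator fixes a_0 = 1, a_1 = 4, a_2 = 18.
Iterating: 1, 4, 18, 58, 198, 610, 1926, 5842, 17910, 53986, so a_9 = 53986.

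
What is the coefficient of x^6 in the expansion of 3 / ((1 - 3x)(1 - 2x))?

The denominator gives the recurrence a_n = 5a_(n−1) − 6a_(n−2) for n ≥ 2; the numerator fixes a_0 = 3, a_1 = 15.
Iterating: 3, 15, 57, 195, 633, 1995, 6177, so a_6 = 6177.

6177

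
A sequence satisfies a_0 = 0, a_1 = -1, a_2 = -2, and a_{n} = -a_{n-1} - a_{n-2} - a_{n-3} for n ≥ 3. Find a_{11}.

The ordinary generating function has denominator 1 + q + q^2 + q^3.
Iterating the recurrence: a_0,…,a_{11} = 0, -1, -2, 3, 0, -1, -2, 3, 0, -1, -2, 3.

3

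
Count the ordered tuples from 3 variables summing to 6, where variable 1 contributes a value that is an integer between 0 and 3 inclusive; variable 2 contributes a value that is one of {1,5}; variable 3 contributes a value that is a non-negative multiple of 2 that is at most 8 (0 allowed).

The generating function for the choices is (1 + t + t² + t³)·(t + t⁵)·(1 + t² + t⁴ + t⁶ + t⁸); the count is [t⁶].
(1 + t + t² + t³) has coefficients 1,1,1,1 for degrees 0…3.
(t + t⁵) has coefficients 0,1,0,0,0,1,0 for degrees 0…6.
Finally multiplying by (1 + t² + t⁴ + t⁶ + t⁸), the product of all factors after the first has coefficients 0,1,0,1,0,2,0 for degrees 0…6.
[t⁶] = 1·0 + 1·2 + 1·0 + 1·1 = 3.

3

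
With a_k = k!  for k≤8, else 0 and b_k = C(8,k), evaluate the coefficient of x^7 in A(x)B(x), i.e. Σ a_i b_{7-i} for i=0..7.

16072

Write out a_i and b_{7-i} for i = 0,…,7 and sum the products.
Σ = 1·8 + 1·28 + 2·56 + 6·70 + 24·56 + 120·28 + 720·8 + 5040·1 = 16072.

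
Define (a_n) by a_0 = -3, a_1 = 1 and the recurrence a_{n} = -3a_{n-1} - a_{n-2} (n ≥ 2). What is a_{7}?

-55

The ordinary generating function has denominator 1 + 3x + x^2.
Iterating the recurrence: a_0,…,a_{7} = -3, 1, 0, -1, 3, -8, 21, -55.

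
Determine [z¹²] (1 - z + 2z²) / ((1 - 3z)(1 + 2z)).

The denominator gives the recurrence a_n = a_(n−1) + 6a_(n−2) for n ≥ 3; the numerator fixes a_0 = 1, a_1 = 0, a_2 = 8.
Iterating: 1, 0, 8, 8, 56, 104, 440, 1064, 3704, 10088, 32312, 92840, 286712, so a_12 = 286712.

286712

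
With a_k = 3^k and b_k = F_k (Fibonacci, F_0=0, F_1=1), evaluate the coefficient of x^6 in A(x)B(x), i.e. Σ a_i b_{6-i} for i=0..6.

428

This is [x^6] in the product of the two ordinary generating functions.
Σ = 1·8 + 3·5 + 9·3 + 27·2 + 81·1 + 243·1 + 729·0 = 428.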